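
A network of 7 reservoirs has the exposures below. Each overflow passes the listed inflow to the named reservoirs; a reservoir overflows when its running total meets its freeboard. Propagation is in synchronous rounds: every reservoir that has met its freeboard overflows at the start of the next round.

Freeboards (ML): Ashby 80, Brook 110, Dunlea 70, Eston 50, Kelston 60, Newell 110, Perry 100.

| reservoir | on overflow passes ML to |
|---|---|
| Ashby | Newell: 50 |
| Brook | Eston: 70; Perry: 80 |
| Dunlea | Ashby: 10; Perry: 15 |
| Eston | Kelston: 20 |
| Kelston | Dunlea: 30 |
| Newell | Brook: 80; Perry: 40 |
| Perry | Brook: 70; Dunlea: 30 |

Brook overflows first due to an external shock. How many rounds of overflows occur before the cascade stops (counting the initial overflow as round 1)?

2

Round 1 — Brook overflows (initial).
  Eston: +70 → 70 ≥ 50
  Perry: +80 → 80 < 100
Round 2 — Eston overflows.
  Kelston: +20 → 20 < 60
No further overflows.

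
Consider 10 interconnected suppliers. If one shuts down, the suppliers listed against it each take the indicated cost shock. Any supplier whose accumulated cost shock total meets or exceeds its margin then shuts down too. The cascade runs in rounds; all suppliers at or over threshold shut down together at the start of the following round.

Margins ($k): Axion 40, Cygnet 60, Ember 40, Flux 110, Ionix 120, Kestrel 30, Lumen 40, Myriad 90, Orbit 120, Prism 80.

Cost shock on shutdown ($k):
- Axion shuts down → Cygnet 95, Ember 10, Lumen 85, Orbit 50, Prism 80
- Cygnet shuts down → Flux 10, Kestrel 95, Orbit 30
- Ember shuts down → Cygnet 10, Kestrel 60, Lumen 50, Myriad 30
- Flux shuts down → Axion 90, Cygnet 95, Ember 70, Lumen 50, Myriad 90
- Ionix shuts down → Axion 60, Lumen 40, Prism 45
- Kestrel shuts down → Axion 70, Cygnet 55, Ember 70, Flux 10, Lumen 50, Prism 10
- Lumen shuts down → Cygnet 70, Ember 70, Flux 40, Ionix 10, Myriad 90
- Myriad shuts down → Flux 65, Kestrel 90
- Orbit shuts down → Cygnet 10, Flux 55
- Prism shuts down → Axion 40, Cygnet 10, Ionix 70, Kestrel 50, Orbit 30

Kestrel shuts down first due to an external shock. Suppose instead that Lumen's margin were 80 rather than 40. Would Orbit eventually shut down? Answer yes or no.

no

With Lumen's margin at 80:
Round 1 — Kestrel shuts down (initial).
  Axion: +70 → 70 ≥ 40
  Cygnet: +55 → 55 < 60
  Ember: +70 → 70 ≥ 40
  Flux: +10 → 10 < 110
  Lumen: +50 → 50 < 80
  Prism: +10 → 10 < 80
Round 2 — Axion, Ember shut down.
  Cygnet: +95+10 → 160 ≥ 60
  Lumen: +85+50 → 185 ≥ 80
  Myriad: +30 → 30 < 90
  Orbit: +50 → 50 < 120
  Prism: +80 → 90 ≥ 80
Round 3 — Cygnet, Lumen, Prism shut down.
  Flux: +10+40 → 60 < 110
  Ionix: +10+70 → 80 < 120
  Myriad: +90 → 120 ≥ 90
  Orbit: +30+30 → 110 < 120
Round 4 — Myriad shuts down.
  Flux: +65 → 125 ≥ 110
Round 5 — Flux shuts down.
No further shutdowns.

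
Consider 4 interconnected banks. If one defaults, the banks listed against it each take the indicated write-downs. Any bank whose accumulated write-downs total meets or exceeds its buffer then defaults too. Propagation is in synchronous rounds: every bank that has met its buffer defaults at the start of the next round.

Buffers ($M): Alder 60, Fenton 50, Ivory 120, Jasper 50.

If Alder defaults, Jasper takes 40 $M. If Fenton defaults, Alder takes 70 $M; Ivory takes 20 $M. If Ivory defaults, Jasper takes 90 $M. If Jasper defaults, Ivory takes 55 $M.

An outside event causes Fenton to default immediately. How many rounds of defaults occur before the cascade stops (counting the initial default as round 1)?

2

Round 1 — Fenton defaults (initial).
  Alder: +70 → 70 ≥ 60
  Ivory: +20 → 20 < 120
Round 2 — Alder defaults.
  Jasper: +40 → 40 < 50
No further defaults.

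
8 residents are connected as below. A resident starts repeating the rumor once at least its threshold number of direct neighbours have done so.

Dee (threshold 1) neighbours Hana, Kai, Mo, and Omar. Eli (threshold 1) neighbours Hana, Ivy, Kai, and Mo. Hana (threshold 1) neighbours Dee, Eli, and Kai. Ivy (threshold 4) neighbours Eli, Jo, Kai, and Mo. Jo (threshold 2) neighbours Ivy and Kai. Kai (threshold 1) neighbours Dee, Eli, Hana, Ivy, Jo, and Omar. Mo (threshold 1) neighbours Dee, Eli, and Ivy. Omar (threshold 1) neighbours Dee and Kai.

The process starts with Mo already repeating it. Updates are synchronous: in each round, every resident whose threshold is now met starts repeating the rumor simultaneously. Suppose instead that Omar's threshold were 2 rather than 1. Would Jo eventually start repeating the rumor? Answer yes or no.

no

With Omar's threshold at 2:
Round 1 — Mo starts repeating the rumor (initial).
Round 2 — checking thresholds:
  Dee: 1 of 4 neighbours ≥ 1, starts repeating the rumor.
  Eli: 1 of 4 neighbours ≥ 1, starts repeating the rumor.
  Ivy: 1 of 4 neighbours < 4, not yet.
Round 3 — checking thresholds:
  Hana: 2 of 3 neighbours ≥ 1, starts repeating the rumor.
  Ivy: 2 of 4 neighbours < 4, not yet.
  Kai: 2 of 6 neighbours ≥ 1, starts repeating the rumor.
  Omar: 1 of 2 neighbours < 2, not yet.
Round 4 — checking thresholds:
  Ivy: 3 of 4 neighbours < 4, not yet.
  Jo: 1 of 2 neighbours < 2, not yet.
  Omar: 2 of 2 neighbours ≥ 2, starts repeating the rumor.
Round 5 — no new spreads; cascade stops.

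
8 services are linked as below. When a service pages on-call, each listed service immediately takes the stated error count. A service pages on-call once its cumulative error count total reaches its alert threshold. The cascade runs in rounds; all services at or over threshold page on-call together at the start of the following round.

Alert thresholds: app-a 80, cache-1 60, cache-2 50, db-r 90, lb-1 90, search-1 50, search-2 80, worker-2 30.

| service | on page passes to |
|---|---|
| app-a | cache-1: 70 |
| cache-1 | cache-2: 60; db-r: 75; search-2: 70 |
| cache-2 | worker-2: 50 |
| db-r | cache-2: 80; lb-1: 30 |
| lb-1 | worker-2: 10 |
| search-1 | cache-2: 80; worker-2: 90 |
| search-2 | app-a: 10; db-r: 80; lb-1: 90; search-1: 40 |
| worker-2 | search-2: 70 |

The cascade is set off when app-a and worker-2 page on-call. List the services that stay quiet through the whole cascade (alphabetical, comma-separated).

search-1

Round 1 — app-a, worker-2 page on-call (initial).
  cache-1: +70 → 70 ≥ 60
  search-2: +70 → 70 < 80
Round 2 — cache-1 pages on-call.
  cache-2: +60 → 60 ≥ 50
  db-r: +75 → 75 < 90
  search-2: +70 → 140 ≥ 80
Round 3 — cache-2, search-2 page on-call.
  db-r: +80 → 155 ≥ 90
  lb-1: +90 → 90 ≥ 90
  search-1: +40 → 40 < 50
Round 4 — db-r, lb-1 page on-call.
No further pages.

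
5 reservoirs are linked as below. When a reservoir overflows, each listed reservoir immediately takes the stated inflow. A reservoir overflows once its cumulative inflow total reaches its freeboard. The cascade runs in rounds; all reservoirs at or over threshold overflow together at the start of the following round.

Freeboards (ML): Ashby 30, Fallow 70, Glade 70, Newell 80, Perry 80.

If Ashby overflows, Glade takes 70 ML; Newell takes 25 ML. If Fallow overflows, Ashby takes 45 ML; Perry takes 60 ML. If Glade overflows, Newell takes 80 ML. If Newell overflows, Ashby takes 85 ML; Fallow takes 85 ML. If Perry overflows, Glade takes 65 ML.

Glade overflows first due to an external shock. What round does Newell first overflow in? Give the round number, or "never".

2

Round 1 — Glade overflows (initial).
  Newell: +80 → 80 ≥ 80
Round 2 — Newell overflows.
  Ashby: +85 → 85 ≥ 30
  Fallow: +85 → 85 ≥ 70
Round 3 — Ashby, Fallow overflow.
  Perry: +60 → 60 < 80
No further overflows.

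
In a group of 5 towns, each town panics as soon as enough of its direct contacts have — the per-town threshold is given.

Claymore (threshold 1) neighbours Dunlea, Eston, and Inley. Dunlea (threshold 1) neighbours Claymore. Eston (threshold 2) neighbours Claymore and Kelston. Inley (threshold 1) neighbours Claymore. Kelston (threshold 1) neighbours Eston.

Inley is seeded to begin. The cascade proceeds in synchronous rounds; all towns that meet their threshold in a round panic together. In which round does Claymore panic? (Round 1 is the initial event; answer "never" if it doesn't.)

Round 1 — Inley panics (initial).
Round 2 — checking thresholds:
  Claymore: 1 of 3 neighbours ≥ 1, panics.
Round 3 — checking thresholds:
  Dunlea: 1 of 1 neighbours ≥ 1, panics.
  Eston: 1 of 2 neighbours < 2, not yet.
Round 4 — no new panics; cascade stops.

2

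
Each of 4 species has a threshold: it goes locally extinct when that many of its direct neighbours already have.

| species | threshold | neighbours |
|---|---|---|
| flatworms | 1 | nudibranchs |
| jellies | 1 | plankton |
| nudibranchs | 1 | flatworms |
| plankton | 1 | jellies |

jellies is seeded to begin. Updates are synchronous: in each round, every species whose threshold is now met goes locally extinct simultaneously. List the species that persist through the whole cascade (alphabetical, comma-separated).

Round 1 — jellies goes locally extinct (initial).
Round 2 — checking thresholds:
  plankton: 1 of 1 neighbours ≥ 1, goes locally extinct.
Round 3 — no new extinctions; cascade stops.

flatworms, nudibranchs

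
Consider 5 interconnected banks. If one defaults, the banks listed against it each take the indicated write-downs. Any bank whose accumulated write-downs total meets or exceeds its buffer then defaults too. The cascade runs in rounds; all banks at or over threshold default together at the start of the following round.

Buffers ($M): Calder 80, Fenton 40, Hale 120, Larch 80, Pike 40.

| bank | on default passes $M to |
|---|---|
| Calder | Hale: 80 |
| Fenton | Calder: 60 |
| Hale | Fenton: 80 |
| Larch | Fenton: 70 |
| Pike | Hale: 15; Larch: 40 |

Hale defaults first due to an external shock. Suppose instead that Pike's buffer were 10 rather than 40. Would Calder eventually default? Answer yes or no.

no

With Pike's buffer at 10:
Round 1 — Hale defaults (initial).
  Fenton: +80 → 80 ≥ 40
Round 2 — Fenton defaults.
  Calder: +60 → 60 < 80
No further defaults.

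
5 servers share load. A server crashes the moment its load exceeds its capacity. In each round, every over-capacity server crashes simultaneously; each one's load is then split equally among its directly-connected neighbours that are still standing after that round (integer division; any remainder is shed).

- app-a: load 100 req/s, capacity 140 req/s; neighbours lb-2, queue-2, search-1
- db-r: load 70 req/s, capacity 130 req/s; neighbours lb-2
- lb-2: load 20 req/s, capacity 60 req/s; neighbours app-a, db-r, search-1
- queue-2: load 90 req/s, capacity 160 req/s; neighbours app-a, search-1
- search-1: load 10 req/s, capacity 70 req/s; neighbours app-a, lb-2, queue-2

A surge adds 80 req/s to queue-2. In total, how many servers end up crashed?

5

Round 1 — queue-2 at 170 > 160. queue-2 crashes.
  queue-2 sheds 170 req/s to app-a, search-1: 85 each.
    app-a: 100+85 = 185 > 140
    search-1: 10+85 = 95 > 70
Round 2 — app-a, search-1 crash.
  app-a sheds 185 req/s to lb-2: 185 each.
    lb-2: 20+185 = 205 > 60
  search-1 sheds 95 req/s to lb-2: 95 each.
    lb-2: 205+95 = 300 > 60
Round 3 — lb-2 crashes.
  lb-2 sheds 300 req/s to db-r: 300 each.
    db-r: 70+300 = 370 > 130
Round 4 — db-r crashes.
  db-r sheds 370 req/s: no online neighbours, lost.
No further crashes.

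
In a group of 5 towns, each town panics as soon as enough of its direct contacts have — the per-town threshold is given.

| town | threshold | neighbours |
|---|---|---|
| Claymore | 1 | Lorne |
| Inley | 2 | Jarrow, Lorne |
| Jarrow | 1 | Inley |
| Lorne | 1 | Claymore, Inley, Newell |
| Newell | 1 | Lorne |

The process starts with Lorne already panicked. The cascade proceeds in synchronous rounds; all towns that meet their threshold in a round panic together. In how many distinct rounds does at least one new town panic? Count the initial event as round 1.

Round 1 — Lorne panics (initial).
Round 2 — checking thresholds:
  Claymore: 1 of 1 neighbours ≥ 1, panics.
  Inley: 1 of 2 neighbours < 2, holds.
  Newell: 1 of 1 neighbours ≥ 1, panics.
Round 3 — no new panics; cascade stops.

2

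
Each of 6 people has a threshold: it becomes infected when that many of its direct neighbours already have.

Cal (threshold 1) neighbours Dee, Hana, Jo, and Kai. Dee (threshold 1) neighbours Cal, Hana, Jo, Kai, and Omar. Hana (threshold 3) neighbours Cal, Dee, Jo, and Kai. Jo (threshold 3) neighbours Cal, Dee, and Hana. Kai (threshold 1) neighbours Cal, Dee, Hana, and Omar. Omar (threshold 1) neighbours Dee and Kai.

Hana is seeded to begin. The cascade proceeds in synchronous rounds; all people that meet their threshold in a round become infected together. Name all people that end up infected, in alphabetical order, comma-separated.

Round 1 — Hana becomes infected (initial).
Round 2 — checking thresholds:
  Cal: 1 of 4 neighbours ≥ 1, becomes infected.
  Dee: 1 of 5 neighbours ≥ 1, becomes infected.
  Jo: 1 of 3 neighbours < 3, holds.
  Kai: 1 of 4 neighbours ≥ 1, becomes infected.
Round 3 — checking thresholds:
  Jo: 3 of 3 neighbours ≥ 3, becomes infected.
  Omar: 2 of 2 neighbours ≥ 1, becomes infected.
Round 4 — no new infections; cascade stops.

Cal, Dee, Hana, Jo, Kai, Omar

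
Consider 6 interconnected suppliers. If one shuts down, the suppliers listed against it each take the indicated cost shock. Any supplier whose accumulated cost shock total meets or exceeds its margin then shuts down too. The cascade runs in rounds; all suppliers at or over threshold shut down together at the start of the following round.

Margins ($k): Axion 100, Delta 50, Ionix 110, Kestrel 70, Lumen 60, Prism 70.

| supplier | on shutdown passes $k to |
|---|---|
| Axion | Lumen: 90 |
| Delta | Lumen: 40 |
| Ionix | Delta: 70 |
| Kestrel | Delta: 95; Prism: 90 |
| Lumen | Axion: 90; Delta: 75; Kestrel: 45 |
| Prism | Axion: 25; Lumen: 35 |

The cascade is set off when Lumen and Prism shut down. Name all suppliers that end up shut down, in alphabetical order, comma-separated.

Round 1 — Lumen, Prism shut down (initial).
  Axion: +90+25 → 115 ≥ 100
  Delta: +75 → 75 ≥ 50
  Kestrel: +45 → 45 < 70
Round 2 — Axion, Delta shut down.
No further shutdowns.

Axion, Delta, Lumen, Prism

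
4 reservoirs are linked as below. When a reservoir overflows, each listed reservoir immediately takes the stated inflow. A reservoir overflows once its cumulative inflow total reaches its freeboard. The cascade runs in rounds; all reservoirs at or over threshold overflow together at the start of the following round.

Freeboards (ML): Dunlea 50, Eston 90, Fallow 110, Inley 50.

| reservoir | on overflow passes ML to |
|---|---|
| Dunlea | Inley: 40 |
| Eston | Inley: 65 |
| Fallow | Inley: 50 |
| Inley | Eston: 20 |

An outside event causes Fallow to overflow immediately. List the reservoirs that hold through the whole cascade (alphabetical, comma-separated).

Round 1 — Fallow overflows (initial).
  Inley: +50 → 50 ≥ 50
Round 2 — Inley overflows.
  Eston: +20 → 20 < 90
No further overflows.

Dunlea, Eston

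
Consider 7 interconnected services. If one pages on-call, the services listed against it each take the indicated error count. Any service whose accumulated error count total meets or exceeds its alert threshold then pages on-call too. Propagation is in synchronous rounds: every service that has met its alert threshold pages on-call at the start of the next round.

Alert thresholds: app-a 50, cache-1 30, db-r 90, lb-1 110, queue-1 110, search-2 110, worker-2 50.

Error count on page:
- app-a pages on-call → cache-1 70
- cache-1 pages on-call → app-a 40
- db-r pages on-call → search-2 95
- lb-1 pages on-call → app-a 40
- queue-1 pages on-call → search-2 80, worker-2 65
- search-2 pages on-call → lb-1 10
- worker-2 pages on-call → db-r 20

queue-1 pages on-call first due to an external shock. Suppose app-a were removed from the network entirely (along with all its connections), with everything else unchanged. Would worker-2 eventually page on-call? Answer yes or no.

With app-a removed:
Round 1 — queue-1 pages on-call (initial).
  search-2: +80 → 80 < 110
  worker-2: +65 → 65 ≥ 50
Round 2 — worker-2 pages on-call.
  db-r: +20 → 20 < 90
No further pages.

yes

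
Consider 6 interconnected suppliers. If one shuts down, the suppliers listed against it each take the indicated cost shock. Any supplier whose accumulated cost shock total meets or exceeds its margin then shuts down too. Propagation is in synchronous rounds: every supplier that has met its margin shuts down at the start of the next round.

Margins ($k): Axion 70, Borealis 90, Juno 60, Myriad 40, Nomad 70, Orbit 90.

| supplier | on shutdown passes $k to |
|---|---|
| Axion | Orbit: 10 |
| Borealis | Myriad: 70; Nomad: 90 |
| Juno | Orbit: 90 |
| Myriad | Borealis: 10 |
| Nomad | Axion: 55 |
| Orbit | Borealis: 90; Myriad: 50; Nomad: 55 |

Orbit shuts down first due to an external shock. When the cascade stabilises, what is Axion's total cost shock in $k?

Round 1 — Orbit shuts down (initial).
  Borealis: +90 → 90 ≥ 90
  Myriad: +50 → 50 ≥ 40
  Nomad: +55 → 55 < 70
Round 2 — Borealis, Myriad shut down.
  Nomad: +90 → 145 ≥ 70
Round 3 — Nomad shuts down.
  Axion: +55 → 55 < 70
No further shutdowns.

55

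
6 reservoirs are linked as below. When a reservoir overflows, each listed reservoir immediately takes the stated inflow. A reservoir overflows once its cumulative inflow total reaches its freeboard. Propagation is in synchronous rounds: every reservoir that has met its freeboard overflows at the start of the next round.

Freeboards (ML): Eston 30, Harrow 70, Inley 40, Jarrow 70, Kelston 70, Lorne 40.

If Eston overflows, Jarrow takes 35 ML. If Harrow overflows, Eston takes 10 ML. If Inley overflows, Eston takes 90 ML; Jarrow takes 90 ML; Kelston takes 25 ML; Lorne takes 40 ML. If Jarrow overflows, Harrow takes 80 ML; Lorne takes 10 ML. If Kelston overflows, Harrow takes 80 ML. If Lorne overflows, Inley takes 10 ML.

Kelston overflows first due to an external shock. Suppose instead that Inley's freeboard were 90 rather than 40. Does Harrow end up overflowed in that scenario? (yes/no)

yes

With Inley's freeboard at 90:
Round 1 — Kelston overflows (initial).
  Harrow: +80 → 80 ≥ 70
Round 2 — Harrow overflows.
  Eston: +10 → 10 < 30
No further overflows.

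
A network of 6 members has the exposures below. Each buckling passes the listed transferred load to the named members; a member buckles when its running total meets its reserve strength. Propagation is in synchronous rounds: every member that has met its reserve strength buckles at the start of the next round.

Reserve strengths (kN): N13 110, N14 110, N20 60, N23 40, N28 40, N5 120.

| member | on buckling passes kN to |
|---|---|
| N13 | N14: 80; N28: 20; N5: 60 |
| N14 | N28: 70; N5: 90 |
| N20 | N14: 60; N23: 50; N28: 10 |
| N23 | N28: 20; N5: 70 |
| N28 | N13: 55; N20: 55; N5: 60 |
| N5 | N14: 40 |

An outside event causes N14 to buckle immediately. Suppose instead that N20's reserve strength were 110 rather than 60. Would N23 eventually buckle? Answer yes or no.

With N20's reserve strength at 110:
Round 1 — N14 buckles (initial).
  N28: +70 → 70 ≥ 40
  N5: +90 → 90 < 120
Round 2 — N28 buckles.
  N13: +55 → 55 < 110
  N20: +55 → 55 < 110
  N5: +60 → 150 ≥ 120
Round 3 — N5 buckles.
No further bucklings.

no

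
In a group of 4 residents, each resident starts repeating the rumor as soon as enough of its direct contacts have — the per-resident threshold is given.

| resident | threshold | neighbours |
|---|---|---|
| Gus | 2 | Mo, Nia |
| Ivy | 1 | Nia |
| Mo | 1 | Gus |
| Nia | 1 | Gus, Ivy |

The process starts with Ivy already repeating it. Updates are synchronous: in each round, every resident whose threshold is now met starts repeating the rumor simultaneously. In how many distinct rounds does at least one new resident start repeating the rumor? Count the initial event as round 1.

Round 1 — Ivy starts repeating the rumor (initial).
Round 2 — checking thresholds:
  Nia: 1 of 2 neighbours ≥ 1, starts repeating the rumor.
Round 3 — no new spreads; cascade stops.

2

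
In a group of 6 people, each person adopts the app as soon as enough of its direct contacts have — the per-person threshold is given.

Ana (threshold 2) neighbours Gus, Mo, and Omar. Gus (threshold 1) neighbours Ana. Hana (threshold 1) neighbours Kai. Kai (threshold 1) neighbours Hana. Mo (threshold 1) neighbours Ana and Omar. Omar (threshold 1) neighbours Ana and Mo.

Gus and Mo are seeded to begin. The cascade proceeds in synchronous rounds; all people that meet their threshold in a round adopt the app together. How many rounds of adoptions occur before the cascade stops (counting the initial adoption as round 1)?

Round 1 — Gus, Mo adopt the app (initial).
Round 2 — checking thresholds:
  Ana: 2 of 3 neighbours ≥ 2, adopts the app.
  Omar: 1 of 2 neighbours ≥ 1, adopts the app.
Round 3 — no new adoptions; cascade stops.

2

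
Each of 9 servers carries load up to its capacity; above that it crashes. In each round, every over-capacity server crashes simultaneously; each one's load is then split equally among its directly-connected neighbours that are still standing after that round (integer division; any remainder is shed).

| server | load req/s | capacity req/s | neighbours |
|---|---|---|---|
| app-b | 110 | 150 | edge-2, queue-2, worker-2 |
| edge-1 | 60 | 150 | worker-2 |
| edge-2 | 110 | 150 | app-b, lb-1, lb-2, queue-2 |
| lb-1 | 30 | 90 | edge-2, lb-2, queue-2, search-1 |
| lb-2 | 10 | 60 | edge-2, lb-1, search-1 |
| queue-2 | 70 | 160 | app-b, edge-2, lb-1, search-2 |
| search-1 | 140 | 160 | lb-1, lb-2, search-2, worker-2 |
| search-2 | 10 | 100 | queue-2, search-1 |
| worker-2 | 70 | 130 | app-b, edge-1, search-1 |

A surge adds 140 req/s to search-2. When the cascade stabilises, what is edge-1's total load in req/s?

130

Round 1 — search-2 at 150 > 100. search-2 crashes.
  search-2 sheds 150 req/s to queue-2, search-1: 75 each.
    queue-2: 70+75 = 145 ≤ 160
    search-1: 140+75 = 215 > 160
Round 2 — search-1 crashes.
  search-1 sheds 215 req/s to lb-1, lb-2, worker-2: 71 each (2 lost).
    lb-1: 30+71 = 101 > 90
    lb-2: 10+71 = 81 > 60
    worker-2: 70+71 = 141 > 130
Round 3 — lb-1, lb-2, worker-2 crash.
  lb-1 sheds 101 req/s to edge-2, queue-2: 50 each (1 lost).
    edge-2: 110+50 = 160 > 150
    queue-2: 145+50 = 195 > 160
  lb-2 sheds 81 req/s to edge-2: 81 each.
    edge-2: 160+81 = 241 > 150
  worker-2 sheds 141 req/s to app-b, edge-1: 70 each (1 lost).
    app-b: 110+70 = 180 > 150
    edge-1: 60+70 = 130 ≤ 150
Round 4 — app-b, edge-2, queue-2 crash.
  app-b sheds 180 req/s: no online neighbours, lost.
  edge-2 sheds 241 req/s: no online neighbours, lost.
  queue-2 sheds 195 req/s: no online neighbours, lost.
No further crashes.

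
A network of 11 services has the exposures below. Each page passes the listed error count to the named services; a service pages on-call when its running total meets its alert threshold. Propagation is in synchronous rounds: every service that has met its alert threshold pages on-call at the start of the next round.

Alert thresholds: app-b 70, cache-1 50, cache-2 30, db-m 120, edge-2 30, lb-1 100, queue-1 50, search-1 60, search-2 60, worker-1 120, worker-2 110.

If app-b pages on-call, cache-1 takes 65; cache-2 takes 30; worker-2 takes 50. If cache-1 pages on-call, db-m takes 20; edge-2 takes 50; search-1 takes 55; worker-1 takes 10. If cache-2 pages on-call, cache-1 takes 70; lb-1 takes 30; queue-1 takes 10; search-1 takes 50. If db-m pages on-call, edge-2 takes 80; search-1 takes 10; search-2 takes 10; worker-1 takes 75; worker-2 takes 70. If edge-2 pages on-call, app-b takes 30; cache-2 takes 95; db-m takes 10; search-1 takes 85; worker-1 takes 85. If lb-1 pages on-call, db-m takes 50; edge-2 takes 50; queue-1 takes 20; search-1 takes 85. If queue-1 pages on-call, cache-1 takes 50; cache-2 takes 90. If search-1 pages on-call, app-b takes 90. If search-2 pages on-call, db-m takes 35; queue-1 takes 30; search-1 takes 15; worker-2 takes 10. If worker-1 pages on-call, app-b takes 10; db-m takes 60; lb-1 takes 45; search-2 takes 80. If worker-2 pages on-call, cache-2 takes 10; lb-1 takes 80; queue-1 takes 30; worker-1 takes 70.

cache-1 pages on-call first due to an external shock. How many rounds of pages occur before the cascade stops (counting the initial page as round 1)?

Round 1 — cache-1 pages on-call (initial).
  db-m: +20 → 20 < 120
  edge-2: +50 → 50 ≥ 30
  search-1: +55 → 55 < 60
  worker-1: +10 → 10 < 120
Round 2 — edge-2 pages on-call.
  app-b: +30 → 30 < 70
  cache-2: +95 → 95 ≥ 30
  db-m: +10 → 30 < 120
  search-1: +85 → 140 ≥ 60
  worker-1: +85 → 95 < 120
Round 3 — cache-2, search-1 page on-call.
  app-b: +90 → 120 ≥ 70
  lb-1: +30 → 30 < 100
  queue-1: +10 → 10 < 50
Round 4 — app-b pages on-call.
  worker-2: +50 → 50 < 110
No further pages.

4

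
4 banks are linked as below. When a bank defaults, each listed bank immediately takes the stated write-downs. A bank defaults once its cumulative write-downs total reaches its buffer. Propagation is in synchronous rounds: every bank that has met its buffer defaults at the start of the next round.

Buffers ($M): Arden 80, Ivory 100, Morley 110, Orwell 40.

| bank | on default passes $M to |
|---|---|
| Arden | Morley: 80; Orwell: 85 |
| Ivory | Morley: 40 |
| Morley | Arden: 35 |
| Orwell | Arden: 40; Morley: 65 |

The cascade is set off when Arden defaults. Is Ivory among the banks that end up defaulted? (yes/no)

no

Round 1 — Arden defaults (initial).
  Morley: +80 → 80 < 110
  Orwell: +85 → 85 ≥ 40
Round 2 — Orwell defaults.
  Morley: +65 → 145 ≥ 110
Round 3 — Morley defaults.
No further defaults.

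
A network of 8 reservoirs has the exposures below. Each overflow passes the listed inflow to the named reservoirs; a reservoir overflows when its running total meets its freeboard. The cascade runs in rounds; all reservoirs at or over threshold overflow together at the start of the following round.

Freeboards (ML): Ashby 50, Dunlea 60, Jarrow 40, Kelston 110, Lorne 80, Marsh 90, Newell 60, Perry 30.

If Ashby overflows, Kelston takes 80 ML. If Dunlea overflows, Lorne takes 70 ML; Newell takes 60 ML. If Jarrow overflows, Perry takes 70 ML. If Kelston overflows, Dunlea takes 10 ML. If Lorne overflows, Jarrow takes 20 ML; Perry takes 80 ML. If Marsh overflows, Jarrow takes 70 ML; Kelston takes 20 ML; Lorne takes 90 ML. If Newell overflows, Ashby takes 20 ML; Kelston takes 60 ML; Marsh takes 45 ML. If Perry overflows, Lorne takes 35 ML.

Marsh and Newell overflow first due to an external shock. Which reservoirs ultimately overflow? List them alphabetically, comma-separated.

Jarrow, Lorne, Marsh, Newell, Perry

Round 1 — Marsh, Newell overflow (initial).
  Ashby: +20 → 20 < 50
  Jarrow: +70 → 70 ≥ 40
  Kelston: +20+60 → 80 < 110
  Lorne: +90 → 90 ≥ 80
Round 2 — Jarrow, Lorne overflow.
  Perry: +70+80 → 150 ≥ 30
Round 3 — Perry overflows.
No further overflows.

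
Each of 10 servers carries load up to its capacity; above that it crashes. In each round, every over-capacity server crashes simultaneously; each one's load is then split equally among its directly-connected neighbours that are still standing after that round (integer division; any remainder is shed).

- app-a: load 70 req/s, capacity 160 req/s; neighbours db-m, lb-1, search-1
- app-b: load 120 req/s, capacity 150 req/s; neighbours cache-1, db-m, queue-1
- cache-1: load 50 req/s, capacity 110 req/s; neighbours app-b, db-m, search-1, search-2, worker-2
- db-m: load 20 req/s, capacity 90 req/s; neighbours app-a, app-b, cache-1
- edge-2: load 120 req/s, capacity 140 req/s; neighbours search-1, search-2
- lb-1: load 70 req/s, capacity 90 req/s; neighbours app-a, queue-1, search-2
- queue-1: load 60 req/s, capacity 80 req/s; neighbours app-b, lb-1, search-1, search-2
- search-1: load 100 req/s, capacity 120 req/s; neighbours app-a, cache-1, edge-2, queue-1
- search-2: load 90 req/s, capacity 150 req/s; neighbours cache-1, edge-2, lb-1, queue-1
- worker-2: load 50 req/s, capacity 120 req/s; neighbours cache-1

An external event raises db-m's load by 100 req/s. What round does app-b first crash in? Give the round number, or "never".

Round 1 — db-m at 120 > 90. db-m crashes.
  db-m sheds 120 req/s to app-a, app-b, cache-1: 40 each.
    app-a: 70+40 = 110 ≤ 160
    app-b: 120+40 = 160 > 150
    cache-1: 50+40 = 90 ≤ 110
Round 2 — app-b crashes.
  app-b sheds 160 req/s to cache-1, queue-1: 80 each.
    cache-1: 90+80 = 170 > 110
    queue-1: 60+80 = 140 > 80
Round 3 — cache-1, queue-1 crash.
  cache-1 sheds 170 req/s to search-1, search-2, worker-2: 56 each (2 lost).
    search-1: 100+56 = 156 > 120
    search-2: 90+56 = 146 ≤ 150
    worker-2: 50+56 = 106 ≤ 120
  queue-1 sheds 140 req/s to lb-1, search-1, search-2: 46 each (2 lost).
    lb-1: 70+46 = 116 > 90
    search-1: 156+46 = 202 > 120
    search-2: 146+46 = 192 > 150
Round 4 — lb-1, search-1, search-2 crash.
  lb-1 sheds 116 req/s to app-a: 116 each.
    app-a: 110+116 = 226 > 160
  search-1 sheds 202 req/s to app-a, edge-2: 101 each.
    app-a: 226+101 = 327 > 160
    edge-2: 120+101 = 221 > 140
  search-2 sheds 192 req/s to edge-2: 192 each.
    edge-2: 221+192 = 413 > 140
Round 5 — app-a, edge-2 crash.
  app-a sheds 327 req/s: no online neighbours, lost.
  edge-2 sheds 413 req/s: no online neighbours, lost.
No further crashes.

2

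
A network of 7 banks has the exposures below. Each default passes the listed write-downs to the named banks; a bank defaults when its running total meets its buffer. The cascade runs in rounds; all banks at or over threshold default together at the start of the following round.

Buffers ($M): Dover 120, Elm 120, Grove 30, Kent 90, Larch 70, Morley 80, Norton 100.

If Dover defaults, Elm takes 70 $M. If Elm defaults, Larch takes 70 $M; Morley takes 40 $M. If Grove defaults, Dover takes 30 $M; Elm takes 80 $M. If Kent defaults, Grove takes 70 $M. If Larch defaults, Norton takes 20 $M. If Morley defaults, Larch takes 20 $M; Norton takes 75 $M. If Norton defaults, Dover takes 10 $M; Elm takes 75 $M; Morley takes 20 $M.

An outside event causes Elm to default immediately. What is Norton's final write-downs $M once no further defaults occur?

Round 1 — Elm defaults (initial).
  Larch: +70 → 70 ≥ 70
  Morley: +40 → 40 < 80
Round 2 — Larch defaults.
  Norton: +20 → 20 < 100
No further defaults.

20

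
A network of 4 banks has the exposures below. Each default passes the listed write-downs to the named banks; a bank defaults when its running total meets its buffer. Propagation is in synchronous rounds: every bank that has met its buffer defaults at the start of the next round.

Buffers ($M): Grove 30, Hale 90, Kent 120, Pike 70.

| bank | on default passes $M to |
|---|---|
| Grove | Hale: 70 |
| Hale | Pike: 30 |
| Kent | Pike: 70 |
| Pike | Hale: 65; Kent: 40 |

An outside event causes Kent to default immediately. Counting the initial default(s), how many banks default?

Round 1 — Kent defaults (initial).
  Pike: +70 → 70 ≥ 70
Round 2 — Pike defaults.
  Hale: +65 → 65 < 90
No further defaults.

2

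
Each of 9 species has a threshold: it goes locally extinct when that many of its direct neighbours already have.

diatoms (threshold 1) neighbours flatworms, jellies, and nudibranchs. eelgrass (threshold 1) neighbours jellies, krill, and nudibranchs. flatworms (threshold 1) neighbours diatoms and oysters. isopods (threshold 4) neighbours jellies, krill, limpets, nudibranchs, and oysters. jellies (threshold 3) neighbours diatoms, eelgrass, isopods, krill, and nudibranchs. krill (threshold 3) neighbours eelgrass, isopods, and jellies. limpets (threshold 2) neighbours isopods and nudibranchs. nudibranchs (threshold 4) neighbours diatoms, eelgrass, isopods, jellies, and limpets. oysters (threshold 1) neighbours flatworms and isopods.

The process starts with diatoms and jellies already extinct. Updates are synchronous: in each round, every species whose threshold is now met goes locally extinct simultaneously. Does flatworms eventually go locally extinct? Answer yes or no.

Round 1 — diatoms, jellies go locally extinct (initial).
Round 2 — checking thresholds:
  eelgrass: 1 of 3 neighbours ≥ 1, goes locally extinct.
  flatworms: 1 of 2 neighbours ≥ 1, goes locally extinct.
  isopods: 1 of 5 neighbours < 4, not yet.
  krill: 1 of 3 neighbours < 3, not yet.
  nudibranchs: 2 of 5 neighbours < 4, not yet.
Round 3 — checking thresholds:
  isopods: 1 of 5 neighbours < 4, not yet.
  krill: 2 of 3 neighbours < 3, not yet.
  nudibranchs: 3 of 5 neighbours < 4, not yet.
  oysters: 1 of 2 neighbours ≥ 1, goes locally extinct.
Round 4 — no new extinctions; cascade stops.

yes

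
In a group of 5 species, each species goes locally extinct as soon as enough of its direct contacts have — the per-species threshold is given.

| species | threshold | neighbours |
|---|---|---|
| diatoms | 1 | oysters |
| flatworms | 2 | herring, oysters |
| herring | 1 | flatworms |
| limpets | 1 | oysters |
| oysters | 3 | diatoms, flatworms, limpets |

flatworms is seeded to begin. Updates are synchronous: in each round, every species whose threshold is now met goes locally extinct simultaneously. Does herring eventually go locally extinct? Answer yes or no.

Round 1 — flatworms goes locally extinct (initial).
Round 2 — checking thresholds:
  herring: 1 of 1 neighbours ≥ 1, goes locally extinct.
  oysters: 1 of 3 neighbours < 3, not yet.
Round 3 — no new extinctions; cascade stops.

yes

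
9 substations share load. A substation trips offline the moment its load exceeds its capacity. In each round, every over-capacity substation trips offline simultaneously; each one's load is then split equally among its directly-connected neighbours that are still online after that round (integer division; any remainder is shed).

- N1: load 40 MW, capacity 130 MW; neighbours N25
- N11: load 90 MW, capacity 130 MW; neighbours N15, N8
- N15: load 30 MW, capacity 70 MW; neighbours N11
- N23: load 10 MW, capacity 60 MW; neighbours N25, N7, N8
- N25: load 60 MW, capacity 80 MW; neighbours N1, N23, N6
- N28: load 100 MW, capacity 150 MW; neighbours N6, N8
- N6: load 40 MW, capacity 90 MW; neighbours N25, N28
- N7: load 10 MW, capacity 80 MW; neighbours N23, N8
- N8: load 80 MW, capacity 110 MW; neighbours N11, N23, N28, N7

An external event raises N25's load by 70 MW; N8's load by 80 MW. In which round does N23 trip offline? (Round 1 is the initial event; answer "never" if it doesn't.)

Round 1 — N25 at 130 > 80; N8 at 160 > 110. N25, N8 trip offline.
  N25 sheds 130 MW to N1, N23, N6: 43 each (1 lost).
    N1: 40+43 = 83 ≤ 130
    N23: 10+43 = 53 ≤ 60
    N6: 40+43 = 83 ≤ 90
  N8 sheds 160 MW to N11, N23, N28, N7: 40 each.
    N11: 90+40 = 130 ≤ 130
    N23: 53+40 = 93 > 60
    N28: 100+40 = 140 ≤ 150
    N7: 10+40 = 50 ≤ 80
Round 2 — N23 trips offline.
  N23 sheds 93 MW to N7: 93 each.
    N7: 50+93 = 143 > 80
Round 3 — N7 trips offline.
  N7 sheds 143 MW: no online neighbours, lost.
No further trips.

2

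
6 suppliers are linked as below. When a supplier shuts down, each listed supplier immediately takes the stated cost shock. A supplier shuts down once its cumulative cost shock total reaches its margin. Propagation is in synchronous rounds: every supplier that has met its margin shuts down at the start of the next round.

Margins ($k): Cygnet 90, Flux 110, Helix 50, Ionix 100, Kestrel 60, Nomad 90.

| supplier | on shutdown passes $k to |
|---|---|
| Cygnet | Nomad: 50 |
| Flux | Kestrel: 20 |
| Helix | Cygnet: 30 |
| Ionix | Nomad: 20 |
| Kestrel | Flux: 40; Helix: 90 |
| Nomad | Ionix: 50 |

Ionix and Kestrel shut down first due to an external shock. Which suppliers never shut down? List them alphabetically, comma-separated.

Round 1 — Ionix, Kestrel shut down (initial).
  Flux: +40 → 40 < 110
  Helix: +90 → 90 ≥ 50
  Nomad: +20 → 20 < 90
Round 2 — Helix shuts down.
  Cygnet: +30 → 30 < 90
No further shutdowns.

Cygnet, Flux, Nomad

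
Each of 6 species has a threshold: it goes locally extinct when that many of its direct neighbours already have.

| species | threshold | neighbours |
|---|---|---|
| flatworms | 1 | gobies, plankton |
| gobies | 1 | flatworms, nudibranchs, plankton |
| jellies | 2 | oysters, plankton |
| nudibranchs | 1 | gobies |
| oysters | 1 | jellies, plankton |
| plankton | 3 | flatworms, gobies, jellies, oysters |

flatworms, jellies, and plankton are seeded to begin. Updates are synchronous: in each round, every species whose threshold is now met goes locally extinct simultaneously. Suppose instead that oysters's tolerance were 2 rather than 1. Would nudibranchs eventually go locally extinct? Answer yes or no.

yes

With oysters's tolerance at 2:
Round 1 — flatworms, jellies, plankton go locally extinct (initial).
Round 2 — checking thresholds:
  gobies: 2 of 3 neighbours ≥ 1, goes locally extinct.
  oysters: 2 of 2 neighbours ≥ 2, goes locally extinct.
Round 3 — checking thresholds:
  nudibranchs: 1 of 1 neighbours ≥ 1, goes locally extinct.
Round 4 — no new extinctions; cascade stops.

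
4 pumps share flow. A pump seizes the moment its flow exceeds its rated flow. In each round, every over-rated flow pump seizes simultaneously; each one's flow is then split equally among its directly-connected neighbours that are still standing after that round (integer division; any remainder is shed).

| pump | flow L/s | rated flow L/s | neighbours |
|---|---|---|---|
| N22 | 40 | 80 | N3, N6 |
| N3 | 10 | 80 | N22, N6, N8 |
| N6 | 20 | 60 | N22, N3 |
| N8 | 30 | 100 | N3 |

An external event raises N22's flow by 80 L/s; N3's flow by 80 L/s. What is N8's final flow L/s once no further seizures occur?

75

Round 1 — N22 at 120 > 80; N3 at 90 > 80. N22, N3 seize.
  N22 sheds 120 L/s to N6: 120 each.
    N6: 20+120 = 140 > 60
  N3 sheds 90 L/s to N6, N8: 45 each.
    N6: 140+45 = 185 > 60
    N8: 30+45 = 75 ≤ 100
Round 2 — N6 seizes.
  N6 sheds 185 L/s: no online neighbours, lost.
No further seizures.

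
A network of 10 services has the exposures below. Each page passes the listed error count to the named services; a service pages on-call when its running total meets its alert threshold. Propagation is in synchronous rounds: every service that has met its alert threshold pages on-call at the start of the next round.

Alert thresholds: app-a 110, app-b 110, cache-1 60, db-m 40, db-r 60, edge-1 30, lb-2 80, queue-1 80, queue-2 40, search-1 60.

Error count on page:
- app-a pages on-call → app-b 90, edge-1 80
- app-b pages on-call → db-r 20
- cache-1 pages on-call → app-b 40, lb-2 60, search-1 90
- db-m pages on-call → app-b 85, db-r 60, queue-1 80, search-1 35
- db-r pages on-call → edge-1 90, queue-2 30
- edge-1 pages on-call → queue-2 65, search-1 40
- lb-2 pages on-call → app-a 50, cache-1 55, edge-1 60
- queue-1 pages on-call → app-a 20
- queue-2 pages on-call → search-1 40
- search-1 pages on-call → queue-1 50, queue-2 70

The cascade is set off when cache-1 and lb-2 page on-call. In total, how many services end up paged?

Round 1 — cache-1, lb-2 page on-call (initial).
  app-a: +50 → 50 < 110
  app-b: +40 → 40 < 110
  edge-1: +60 → 60 ≥ 30
  search-1: +90 → 90 ≥ 60
Round 2 — edge-1, search-1 page on-call.
  queue-1: +50 → 50 < 80
  queue-2: +65+70 → 135 ≥ 40
Round 3 — queue-2 pages on-call.
No further pages.

5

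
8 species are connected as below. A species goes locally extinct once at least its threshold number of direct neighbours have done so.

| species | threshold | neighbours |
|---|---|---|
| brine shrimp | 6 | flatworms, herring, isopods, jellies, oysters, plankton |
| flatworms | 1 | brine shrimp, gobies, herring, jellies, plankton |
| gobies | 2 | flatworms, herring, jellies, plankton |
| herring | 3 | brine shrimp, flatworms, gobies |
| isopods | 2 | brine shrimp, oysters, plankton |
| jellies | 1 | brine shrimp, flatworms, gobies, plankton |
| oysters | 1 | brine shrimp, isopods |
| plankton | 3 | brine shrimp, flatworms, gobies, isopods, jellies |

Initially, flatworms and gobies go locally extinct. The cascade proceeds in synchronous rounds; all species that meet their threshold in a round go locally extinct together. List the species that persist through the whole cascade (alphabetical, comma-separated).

brine shrimp, herring, isopods, oysters

Round 1 — flatworms, gobies go locally extinct (initial).
Round 2 — checking thresholds:
  brine shrimp: 1 of 6 neighbours < 6, not yet.
  herring: 2 of 3 neighbours < 3, not yet.
  jellies: 2 of 4 neighbours ≥ 1, goes locally extinct.
  plankton: 2 of 5 neighbours < 3, not yet.
Round 3 — checking thresholds:
  brine shrimp: 2 of 6 neighbours < 6, not yet.
  herring: 2 of 3 neighbours < 3, not yet.
  plankton: 3 of 5 neighbours ≥ 3, goes locally extinct.
Round 4 — no new extinctions; cascade stops.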